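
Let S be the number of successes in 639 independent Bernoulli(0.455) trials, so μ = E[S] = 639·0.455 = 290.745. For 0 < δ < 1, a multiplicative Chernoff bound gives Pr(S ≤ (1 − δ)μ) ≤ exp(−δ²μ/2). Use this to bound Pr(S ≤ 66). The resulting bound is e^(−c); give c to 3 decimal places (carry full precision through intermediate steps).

Write 66 = (1 − δ)μ, so δ = 1 − 66/290.745 = 0.772997…
Then the exponent is δ²μ/2 = (μ − 66)²/(2μ) = 86.863600.

86.864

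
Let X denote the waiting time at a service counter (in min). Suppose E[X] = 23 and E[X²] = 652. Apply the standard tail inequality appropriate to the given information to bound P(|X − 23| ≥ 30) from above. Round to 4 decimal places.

The first two moments determine the variance, so Chebyshev's inequality is the sharpest standard bound available.
Var(X) = E[X²] − (E[X])² = 652 − 529 = 123.
Chebyshev's inequality: P(|X − μ| ≥ t) ≤ Var(X)/t² = 123/900 = 0.1367.

0.1367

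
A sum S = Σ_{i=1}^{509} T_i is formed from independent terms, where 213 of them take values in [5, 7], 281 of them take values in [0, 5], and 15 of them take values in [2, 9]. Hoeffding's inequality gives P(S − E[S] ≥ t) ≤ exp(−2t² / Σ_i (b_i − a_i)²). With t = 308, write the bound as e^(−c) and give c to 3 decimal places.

Σ(b_i − a_i)² = 213·2² + 281·5² + 15·7² = 8612.
c = 2t² / 8612 = 2·308² / 8612 = 22.0307.

22.031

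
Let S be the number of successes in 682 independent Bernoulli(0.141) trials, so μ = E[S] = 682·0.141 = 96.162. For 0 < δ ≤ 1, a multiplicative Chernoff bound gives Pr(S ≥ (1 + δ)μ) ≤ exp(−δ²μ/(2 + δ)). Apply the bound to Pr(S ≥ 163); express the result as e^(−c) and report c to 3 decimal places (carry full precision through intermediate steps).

17.238

Write 163 = (1 + δ)μ, so δ = 163/96.162 − 1 = 0.6950563…
Then the exponent is δ²μ/(2 + δ) = (163 − μ)² / (μ·(2 + δ)) = 17.237551.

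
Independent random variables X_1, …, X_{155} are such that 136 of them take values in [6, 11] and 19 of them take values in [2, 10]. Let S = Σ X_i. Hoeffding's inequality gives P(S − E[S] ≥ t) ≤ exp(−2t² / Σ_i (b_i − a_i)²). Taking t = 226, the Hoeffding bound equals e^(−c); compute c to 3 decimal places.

22.130

Σ(b_i − a_i)² = 136·5² + 19·8² = 4616.
c = 2t² / 4616 = 2·226² / 4616 = 22.1300.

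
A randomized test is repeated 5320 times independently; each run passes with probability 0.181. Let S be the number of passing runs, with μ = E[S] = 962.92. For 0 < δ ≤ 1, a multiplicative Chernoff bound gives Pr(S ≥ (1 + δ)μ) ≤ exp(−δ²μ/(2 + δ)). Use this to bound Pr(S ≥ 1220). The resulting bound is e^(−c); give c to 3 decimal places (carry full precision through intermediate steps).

30.276

Write 1220 = (1 + δ)μ, so δ = 1220/962.92 − 1 = 0.2669796…
Then the exponent is δ²μ/(2 + δ) = (1220 − μ)² / (μ·(2 + δ)) = 30.276019.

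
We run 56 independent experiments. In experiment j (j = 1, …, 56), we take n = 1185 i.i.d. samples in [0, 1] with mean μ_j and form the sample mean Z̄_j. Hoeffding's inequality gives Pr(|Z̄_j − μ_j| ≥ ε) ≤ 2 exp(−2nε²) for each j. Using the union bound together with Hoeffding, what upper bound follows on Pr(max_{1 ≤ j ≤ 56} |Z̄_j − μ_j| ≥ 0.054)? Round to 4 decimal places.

0.1116

Per-experiment Hoeffding bound: 2·exp(−2·1185·0.054²) = 2·exp(−6.91092) = 0.0019937.
Union bound over 56 events: 56·0.0019937 = 0.11165.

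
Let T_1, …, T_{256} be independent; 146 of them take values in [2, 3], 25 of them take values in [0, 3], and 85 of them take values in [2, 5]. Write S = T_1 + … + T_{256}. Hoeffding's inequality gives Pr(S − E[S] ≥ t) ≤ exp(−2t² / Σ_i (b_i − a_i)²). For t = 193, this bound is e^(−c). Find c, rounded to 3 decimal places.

Σ(b_i − a_i)² = 146·1² + 25·3² + 85·3² = 1136.
c = 2t² / 1136 = 2·193² / 1136 = 65.5792.

65.579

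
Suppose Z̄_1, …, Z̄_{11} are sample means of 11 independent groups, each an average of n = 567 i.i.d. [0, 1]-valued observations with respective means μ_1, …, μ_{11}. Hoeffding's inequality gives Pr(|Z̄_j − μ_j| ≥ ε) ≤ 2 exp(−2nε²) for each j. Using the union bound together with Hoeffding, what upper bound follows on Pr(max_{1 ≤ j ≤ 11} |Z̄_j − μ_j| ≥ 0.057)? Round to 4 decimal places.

0.5525

Per-experiment Hoeffding bound: 2·exp(−2·567·0.057²) = 2·exp(−3.68437) = 0.050226.
Union bound over 11 events: 11·0.050226 = 0.55249.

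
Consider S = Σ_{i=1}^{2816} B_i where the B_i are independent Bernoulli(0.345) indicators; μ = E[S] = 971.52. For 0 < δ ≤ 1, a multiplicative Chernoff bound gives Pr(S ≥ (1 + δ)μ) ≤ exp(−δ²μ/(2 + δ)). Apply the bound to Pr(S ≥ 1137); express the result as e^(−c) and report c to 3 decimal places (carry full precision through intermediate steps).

12.987

Write 1137 = (1 + δ)μ, so δ = 1137/971.52 − 1 = 0.170331…
Then the exponent is δ²μ/(2 + δ) = (1137 − μ)² / (μ·(2 + δ)) = 12.987133.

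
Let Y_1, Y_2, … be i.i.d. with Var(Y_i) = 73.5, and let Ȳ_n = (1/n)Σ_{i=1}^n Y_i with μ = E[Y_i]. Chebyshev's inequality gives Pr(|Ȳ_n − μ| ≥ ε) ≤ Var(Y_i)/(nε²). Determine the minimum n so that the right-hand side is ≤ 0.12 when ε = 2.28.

118

Require 73.5/(n·2.28²) ≤ 0.12, i.e. n ≥ 73.5/(0.12·2.28²) = 117.825.
The smallest integer n is 118.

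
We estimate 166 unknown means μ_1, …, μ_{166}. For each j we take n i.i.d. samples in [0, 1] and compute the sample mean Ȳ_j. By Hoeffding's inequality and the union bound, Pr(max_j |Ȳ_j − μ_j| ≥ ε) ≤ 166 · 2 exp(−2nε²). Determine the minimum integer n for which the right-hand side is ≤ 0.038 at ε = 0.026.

Need 2·166·exp(−2nε²) ≤ 0.038, i.e. exp(−2nε²) ≤ 0.038/332.
So 2nε² ≥ ln(332/0.038) = 9.075304.
Hence n ≥ 9.075304/(2·0.026²) = 6712.503.
The smallest integer n is 6713.

6713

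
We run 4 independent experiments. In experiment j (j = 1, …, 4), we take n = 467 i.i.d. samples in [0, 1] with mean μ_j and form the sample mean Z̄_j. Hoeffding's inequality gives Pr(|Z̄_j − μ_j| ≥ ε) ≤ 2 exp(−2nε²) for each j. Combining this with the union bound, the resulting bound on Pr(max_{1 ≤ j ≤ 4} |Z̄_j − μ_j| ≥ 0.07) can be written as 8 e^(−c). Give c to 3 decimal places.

4.577

Union bound over the 4 events: Pr(max_{1 ≤ j ≤ 4} |Z̄_j − μ_j| ≥ 0.07) ≤ 4·2·exp(−2nε²) = 8 exp(−2·467·0.07²).
So c = 2·467·0.07² = 4.5766.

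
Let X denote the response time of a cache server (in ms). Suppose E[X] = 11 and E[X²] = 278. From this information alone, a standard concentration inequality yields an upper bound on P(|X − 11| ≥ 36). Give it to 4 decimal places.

0.1211

The first two moments determine the variance, so Chebyshev's inequality is the sharpest standard bound available.
Var(X) = E[X²] − (E[X])² = 278 − 121 = 157.
Chebyshev's inequality: P(|X − μ| ≥ t) ≤ Var(X)/t² = 157/1296 = 0.1211.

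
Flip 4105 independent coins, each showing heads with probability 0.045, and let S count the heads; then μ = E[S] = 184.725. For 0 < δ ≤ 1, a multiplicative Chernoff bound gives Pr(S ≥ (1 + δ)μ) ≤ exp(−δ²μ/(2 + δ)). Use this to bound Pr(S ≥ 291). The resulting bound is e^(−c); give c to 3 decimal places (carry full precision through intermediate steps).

Write 291 = (1 + δ)μ, so δ = 291/184.725 − 1 = 0.5753147…
Then the exponent is δ²μ/(2 + δ) = (291 − μ)² / (μ·(2 + δ)) = 23.741396.

23.741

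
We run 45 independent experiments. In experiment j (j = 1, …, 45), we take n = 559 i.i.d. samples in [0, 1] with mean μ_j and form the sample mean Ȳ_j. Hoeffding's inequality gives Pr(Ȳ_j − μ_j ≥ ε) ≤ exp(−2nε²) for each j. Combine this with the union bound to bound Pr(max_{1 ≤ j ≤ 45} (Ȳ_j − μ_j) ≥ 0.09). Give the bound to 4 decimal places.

Per-experiment Hoeffding bound: exp(−2·559·0.09²) = exp(−9.05580) = 0.00011671.
Union bound over 45 events: 45·0.00011671 = 0.00525.

0.0053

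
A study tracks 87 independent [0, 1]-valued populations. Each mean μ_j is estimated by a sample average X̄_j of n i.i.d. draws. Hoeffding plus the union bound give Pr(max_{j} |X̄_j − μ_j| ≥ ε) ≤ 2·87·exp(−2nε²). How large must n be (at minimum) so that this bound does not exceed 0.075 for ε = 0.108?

333

Need 2·87·exp(−2nε²) ≤ 0.075, i.e. exp(−2nε²) ≤ 0.075/174.
So 2nε² ≥ ln(174/0.075) = 7.749322.
Hence n ≥ 7.749322/(2·0.108²) = 332.190.
The smallest integer n is 333.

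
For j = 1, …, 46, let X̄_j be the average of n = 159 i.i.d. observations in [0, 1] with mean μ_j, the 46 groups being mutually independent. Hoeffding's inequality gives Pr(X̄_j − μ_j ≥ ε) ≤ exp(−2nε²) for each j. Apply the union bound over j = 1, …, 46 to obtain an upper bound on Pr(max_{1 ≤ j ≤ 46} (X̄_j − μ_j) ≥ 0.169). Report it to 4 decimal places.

0.0052

Per-experiment Hoeffding bound: exp(−2·159·0.169²) = exp(−9.08240) = 0.00011365.
Union bound over 46 events: 46·0.00011365 = 0.00523.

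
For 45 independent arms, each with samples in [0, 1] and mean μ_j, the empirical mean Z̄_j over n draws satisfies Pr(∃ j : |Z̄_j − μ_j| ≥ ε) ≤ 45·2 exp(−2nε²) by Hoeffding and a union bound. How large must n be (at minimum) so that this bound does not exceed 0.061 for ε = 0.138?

Need 2·45·exp(−2nε²) ≤ 0.061, i.e. exp(−2nε²) ≤ 0.061/90.
So 2nε² ≥ ln(90/0.061) = 7.296691.
Hence n ≥ 7.296691/(2·0.138²) = 191.575.
The smallest integer n is 192.

192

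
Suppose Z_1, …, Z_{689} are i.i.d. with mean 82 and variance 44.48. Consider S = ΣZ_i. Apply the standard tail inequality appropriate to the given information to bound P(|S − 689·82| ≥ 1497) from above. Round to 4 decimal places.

0.0137

With mean and variance of each term known, Chebyshev's inequality bounds the deviation of the sum (or sample mean).
Var(S) = n·Var(Z_i) = 689·44.48 = 30646.72.
Chebyshev: P(|S − 689·82| ≥ 1497) ≤ Var(S)/1497² = 30646.72/2241009 = 0.0137.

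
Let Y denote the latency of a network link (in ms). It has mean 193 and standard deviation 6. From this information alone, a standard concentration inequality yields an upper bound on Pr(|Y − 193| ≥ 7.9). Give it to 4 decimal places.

0.5768

Mean and variance are known, so Chebyshev's inequality applies.
Chebyshev: Pr(|Y − μ| ≥ t) ≤ Var(Y)/t².
Var(Y) = σ² = 6² = 36.
Bound = 36 / 62.41 = 0.5768.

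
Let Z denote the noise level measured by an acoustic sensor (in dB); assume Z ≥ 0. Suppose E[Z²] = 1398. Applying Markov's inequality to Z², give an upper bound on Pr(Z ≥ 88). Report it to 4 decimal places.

Since Z ≥ 0, the event {Z ≥ 88} is the same as {Z² ≥ 7744}.
Markov's inequality applied to Z² gives Pr(Z² ≥ 7744) ≤ E[Z²]/7744 = 1398/7744 = 0.1805.

0.1805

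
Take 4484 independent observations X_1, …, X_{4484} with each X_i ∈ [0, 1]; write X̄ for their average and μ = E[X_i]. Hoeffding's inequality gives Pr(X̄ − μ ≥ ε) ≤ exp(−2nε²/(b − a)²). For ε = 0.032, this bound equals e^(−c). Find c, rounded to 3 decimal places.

9.183

c = 2nε²/(b − a)² = 2·4484·0.032² / 1² = 9.1832.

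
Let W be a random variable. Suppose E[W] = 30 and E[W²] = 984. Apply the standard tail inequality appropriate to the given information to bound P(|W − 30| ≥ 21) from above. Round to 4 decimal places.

0.1905

The first two moments determine the variance, so Chebyshev's inequality is the sharpest standard bound available.
Var(W) = E[W²] − (E[W])² = 984 − 900 = 84.
Chebyshev's inequality: P(|W − μ| ≥ t) ≤ Var(W)/t² = 84/441 = 0.1905.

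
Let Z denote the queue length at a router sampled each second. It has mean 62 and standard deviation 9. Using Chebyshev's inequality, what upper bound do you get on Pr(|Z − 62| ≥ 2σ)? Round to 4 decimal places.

0.2500

Chebyshev: Pr(|Z − μ| ≥ t) ≤ Var(Z)/t².
Var(Z) = σ² = 9² = 81.
t = 2·9 = 18.
Bound = 81 / 324 = 0.2500.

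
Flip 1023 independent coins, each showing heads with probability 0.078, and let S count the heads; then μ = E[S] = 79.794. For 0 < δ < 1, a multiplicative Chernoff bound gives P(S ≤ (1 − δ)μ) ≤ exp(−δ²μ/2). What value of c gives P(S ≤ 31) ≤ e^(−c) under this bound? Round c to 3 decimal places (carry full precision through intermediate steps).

14.919

Write 31 = (1 − δ)μ, so δ = 1 − 31/79.794 = 0.6114996…
Then the exponent is δ²μ/2 = (μ − 31)²/(2μ) = 14.918756.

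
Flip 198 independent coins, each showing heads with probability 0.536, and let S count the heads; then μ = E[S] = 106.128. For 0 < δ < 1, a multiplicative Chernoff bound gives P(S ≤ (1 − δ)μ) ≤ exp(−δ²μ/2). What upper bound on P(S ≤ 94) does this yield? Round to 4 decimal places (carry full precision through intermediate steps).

0.5001

Write 94 = (1 − δ)μ, so δ = 1 − 94/106.128 = 0.1142771…
Then the exponent is δ²μ/2 = (μ − 94)²/(2μ) = 0.692976.
Bound = exp(−0.692976) = 0.50009.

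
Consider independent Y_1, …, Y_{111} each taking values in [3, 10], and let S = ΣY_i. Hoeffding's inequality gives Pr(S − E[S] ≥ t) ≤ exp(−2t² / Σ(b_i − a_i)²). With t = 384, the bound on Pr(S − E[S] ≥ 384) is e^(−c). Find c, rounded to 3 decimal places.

54.222

Σ(b_i − a_i)² = 111·(7)² = 5439.
c = 2t²/5439 = 2·384²/5439 = 54.2217.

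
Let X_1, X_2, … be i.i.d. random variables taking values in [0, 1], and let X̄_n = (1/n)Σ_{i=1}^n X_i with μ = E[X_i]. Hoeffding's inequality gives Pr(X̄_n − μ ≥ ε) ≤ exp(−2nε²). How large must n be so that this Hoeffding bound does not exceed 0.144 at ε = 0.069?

Require exp(−2nε²) ≤ 0.144, i.e. 2nε² ≥ ln(1/0.144) = 1.937942.
So n ≥ 1.937942 / (2·0.069²) = 203.523.
The smallest integer n is 204.

204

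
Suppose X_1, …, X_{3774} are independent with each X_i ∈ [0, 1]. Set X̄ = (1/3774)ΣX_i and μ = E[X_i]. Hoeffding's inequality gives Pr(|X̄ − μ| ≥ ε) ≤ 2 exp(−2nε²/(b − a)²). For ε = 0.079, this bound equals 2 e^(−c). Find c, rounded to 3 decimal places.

c = 2nε²/(b − a)² = 2·3774·0.079² / 1² = 47.1071.

47.107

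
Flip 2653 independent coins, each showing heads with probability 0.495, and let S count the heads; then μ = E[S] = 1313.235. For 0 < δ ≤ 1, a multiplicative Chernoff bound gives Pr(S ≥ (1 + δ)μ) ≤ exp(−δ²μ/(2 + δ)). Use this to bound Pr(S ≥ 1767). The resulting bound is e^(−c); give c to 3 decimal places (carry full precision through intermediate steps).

66.846

Write 1767 = (1 + δ)μ, so δ = 1767/1313.235 − 1 = 0.3455322…
Then the exponent is δ²μ/(2 + δ) = (1767 − μ)² / (μ·(2 + δ)) = 66.846418.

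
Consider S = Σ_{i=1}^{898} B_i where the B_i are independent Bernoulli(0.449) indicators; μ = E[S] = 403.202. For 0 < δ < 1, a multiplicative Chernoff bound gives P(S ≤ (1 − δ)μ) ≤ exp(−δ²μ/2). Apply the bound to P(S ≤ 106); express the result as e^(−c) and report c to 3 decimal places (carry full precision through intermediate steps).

Write 106 = (1 − δ)μ, so δ = 1 − 106/403.202 = 0.7371045…
Then the exponent is δ²μ/2 = (μ − 106)²/(2μ) = 109.534463.

109.534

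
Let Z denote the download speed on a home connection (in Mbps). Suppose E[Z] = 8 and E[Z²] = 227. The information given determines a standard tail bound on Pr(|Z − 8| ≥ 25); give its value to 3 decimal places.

The first two moments determine the variance, so Chebyshev's inequality is the sharpest standard bound available.
Var(Z) = E[Z²] − (E[Z])² = 227 − 64 = 163.
Chebyshev's inequality: Pr(|Z − μ| ≥ t) ≤ Var(Z)/t² = 163/625 = 0.2608.

0.261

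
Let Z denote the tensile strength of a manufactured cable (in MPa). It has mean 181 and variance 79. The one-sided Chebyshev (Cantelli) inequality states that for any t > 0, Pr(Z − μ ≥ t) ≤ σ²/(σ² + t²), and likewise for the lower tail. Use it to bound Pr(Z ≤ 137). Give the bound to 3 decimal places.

0.039

Here σ² = 79 and t = 44, so σ² + t² = 2015.
Cantelli's bound: 79/2015 = 0.0392.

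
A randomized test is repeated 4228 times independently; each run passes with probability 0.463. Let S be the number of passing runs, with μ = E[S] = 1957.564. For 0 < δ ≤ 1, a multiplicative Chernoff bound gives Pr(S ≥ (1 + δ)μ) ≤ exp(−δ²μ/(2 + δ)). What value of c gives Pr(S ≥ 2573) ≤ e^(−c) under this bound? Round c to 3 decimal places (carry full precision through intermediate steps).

83.601

Write 2573 = (1 + δ)μ, so δ = 2573/1957.564 − 1 = 0.3143887…
Then the exponent is δ²μ/(2 + δ) = (2573 − μ)² / (μ·(2 + δ)) = 83.601395.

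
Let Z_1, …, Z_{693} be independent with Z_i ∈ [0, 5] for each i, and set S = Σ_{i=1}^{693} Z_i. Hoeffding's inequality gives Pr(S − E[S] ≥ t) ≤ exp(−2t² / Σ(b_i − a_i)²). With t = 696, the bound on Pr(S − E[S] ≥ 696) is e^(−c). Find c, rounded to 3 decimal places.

55.921

Σ(b_i − a_i)² = 693·(5)² = 17325.
c = 2t²/17325 = 2·696²/17325 = 55.9210.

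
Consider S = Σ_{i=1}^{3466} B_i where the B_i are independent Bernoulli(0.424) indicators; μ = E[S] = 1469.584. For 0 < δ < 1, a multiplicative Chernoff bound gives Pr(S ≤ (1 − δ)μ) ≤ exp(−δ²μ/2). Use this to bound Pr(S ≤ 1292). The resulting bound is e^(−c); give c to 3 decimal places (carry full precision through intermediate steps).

Write 1292 = (1 − δ)μ, so δ = 1 − 1292/1469.584 = 0.1208396…
Then the exponent is δ²μ/2 = (μ − 1292)²/(2μ) = 10.729593.

10.730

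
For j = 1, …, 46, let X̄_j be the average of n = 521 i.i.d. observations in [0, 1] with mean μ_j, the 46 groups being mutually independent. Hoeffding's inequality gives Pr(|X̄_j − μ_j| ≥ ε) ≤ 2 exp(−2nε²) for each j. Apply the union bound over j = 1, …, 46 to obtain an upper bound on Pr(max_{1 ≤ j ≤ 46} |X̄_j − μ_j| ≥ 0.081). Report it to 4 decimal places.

Per-experiment Hoeffding bound: 2·exp(−2·521·0.081²) = 2·exp(−6.83656) = 0.0021476.
Union bound over 46 events: 46·0.0021476 = 0.09879.

0.0988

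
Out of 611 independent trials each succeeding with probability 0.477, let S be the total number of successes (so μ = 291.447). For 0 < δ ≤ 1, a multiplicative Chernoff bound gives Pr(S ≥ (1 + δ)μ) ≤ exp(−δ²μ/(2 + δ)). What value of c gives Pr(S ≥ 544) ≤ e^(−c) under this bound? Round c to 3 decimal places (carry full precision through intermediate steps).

Write 544 = (1 + δ)μ, so δ = 544/291.447 − 1 = 0.8665486…
Then the exponent is δ²μ/(2 + δ) = (544 − μ)² / (μ·(2 + δ)) = 76.345977.

76.346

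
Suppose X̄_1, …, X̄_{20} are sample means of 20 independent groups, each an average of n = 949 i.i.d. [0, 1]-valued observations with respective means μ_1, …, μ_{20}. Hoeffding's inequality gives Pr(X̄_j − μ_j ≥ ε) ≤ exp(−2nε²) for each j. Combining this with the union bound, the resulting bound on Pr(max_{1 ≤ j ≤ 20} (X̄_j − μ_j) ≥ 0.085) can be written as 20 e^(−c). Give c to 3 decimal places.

13.713

Union bound over the 20 events: Pr(max_{1 ≤ j ≤ 20} (X̄_j − μ_j) ≥ 0.085) ≤ 20·exp(−2nε²) = 20 exp(−2·949·0.085²).
So c = 2·949·0.085² = 13.7131.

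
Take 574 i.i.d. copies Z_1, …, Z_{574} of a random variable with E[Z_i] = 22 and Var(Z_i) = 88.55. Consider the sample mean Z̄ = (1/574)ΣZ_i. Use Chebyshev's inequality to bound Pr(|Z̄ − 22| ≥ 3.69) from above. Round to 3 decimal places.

0.011

Var(Z̄) = Var(Z_i)/n = 88.55/574 = 0.15427.
Chebyshev: Pr(|Z̄ − 22| ≥ 3.69) ≤ Var(Z̄)/(3.69)² = 88.55/(574·3.69²) = 0.0113.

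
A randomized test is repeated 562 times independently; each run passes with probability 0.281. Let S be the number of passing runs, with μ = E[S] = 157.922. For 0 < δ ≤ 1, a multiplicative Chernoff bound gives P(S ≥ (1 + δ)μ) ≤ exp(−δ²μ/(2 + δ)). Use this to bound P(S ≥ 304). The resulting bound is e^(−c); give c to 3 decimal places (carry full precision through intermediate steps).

Write 304 = (1 + δ)μ, so δ = 304/157.922 − 1 = 0.9250009…
Then the exponent is δ²μ/(2 + δ) = (304 − μ)² / (μ·(2 + δ)) = 46.195639.

46.196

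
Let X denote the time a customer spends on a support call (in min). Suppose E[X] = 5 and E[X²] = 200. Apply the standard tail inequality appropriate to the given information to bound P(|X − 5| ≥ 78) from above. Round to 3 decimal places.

The first two moments determine the variance, so Chebyshev's inequality is the sharpest standard bound available.
Var(X) = E[X²] − (E[X])² = 200 − 25 = 175.
Chebyshev's inequality: P(|X − μ| ≥ t) ≤ Var(X)/t² = 175/6084 = 0.0288.

0.029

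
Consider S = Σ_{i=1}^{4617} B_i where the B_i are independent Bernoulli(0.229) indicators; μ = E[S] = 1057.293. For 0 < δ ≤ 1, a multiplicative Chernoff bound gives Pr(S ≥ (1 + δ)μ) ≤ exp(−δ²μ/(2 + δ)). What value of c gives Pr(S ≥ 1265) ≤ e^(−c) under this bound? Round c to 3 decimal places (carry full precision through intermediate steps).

Write 1265 = (1 + δ)μ, so δ = 1265/1057.293 − 1 = 0.1964517…
Then the exponent is δ²μ/(2 + δ) = (1265 − μ)² / (μ·(2 + δ)) = 18.577414.

18.577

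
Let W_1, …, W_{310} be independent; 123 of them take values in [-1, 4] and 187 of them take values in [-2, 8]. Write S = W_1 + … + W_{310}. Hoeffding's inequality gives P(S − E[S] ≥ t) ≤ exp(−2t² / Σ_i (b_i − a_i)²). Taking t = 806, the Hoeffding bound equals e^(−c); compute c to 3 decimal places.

Σ(b_i − a_i)² = 123·5² + 187·10² = 21775.
c = 2t² / 21775 = 2·806² / 21775 = 59.6681.

59.668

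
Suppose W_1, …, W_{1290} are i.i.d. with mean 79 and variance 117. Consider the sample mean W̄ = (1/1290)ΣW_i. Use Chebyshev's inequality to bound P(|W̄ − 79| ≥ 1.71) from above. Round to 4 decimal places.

Var(W̄) = Var(W_i)/n = 117/1290 = 0.090698.
Chebyshev: P(|W̄ − 79| ≥ 1.71) ≤ Var(W̄)/(1.71)² = 117/(1290·1.71²) = 0.0310.

0.0310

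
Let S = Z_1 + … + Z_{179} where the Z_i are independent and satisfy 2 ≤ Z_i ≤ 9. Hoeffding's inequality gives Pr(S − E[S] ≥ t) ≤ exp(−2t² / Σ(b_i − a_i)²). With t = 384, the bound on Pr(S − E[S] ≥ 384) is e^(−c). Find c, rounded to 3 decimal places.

33.624

Σ(b_i − a_i)² = 179·(7)² = 8771.
c = 2t²/8771 = 2·384²/8771 = 33.6235.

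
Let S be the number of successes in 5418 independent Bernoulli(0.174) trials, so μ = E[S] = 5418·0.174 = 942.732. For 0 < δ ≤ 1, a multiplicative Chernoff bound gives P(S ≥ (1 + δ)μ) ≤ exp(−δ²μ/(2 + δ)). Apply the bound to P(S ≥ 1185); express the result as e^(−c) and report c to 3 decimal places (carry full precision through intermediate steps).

Write 1185 = (1 + δ)μ, so δ = 1185/942.732 − 1 = 0.256985…
Then the exponent is δ²μ/(2 + δ) = (1185 − μ)² / (μ·(2 + δ)) = 27.585139.

27.585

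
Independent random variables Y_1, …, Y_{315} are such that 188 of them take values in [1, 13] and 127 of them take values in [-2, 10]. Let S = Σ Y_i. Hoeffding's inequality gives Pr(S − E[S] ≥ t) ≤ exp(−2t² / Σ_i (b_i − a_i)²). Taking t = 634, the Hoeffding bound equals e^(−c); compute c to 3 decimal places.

17.723

Σ(b_i − a_i)² = 188·12² + 127·12² = 45360.
c = 2t² / 45360 = 2·634² / 45360 = 17.7229.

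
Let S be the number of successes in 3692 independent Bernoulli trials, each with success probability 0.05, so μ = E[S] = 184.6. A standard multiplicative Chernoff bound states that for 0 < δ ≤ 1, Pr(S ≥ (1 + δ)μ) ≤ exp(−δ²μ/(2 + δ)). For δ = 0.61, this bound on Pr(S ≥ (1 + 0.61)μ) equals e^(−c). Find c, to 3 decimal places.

c = δ²μ/(2 + δ) = 0.61²·184.6/(2 + 0.61) = 26.3179.

26.318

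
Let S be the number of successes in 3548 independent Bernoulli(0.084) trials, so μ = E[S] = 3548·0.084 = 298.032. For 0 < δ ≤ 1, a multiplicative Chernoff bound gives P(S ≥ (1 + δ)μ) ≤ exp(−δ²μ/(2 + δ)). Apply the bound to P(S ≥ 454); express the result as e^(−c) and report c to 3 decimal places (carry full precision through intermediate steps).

32.347

Write 454 = (1 + δ)μ, so δ = 454/298.032 − 1 = 0.5233264…
Then the exponent is δ²μ/(2 + δ) = (454 − μ)² / (μ·(2 + δ)) = 32.347050.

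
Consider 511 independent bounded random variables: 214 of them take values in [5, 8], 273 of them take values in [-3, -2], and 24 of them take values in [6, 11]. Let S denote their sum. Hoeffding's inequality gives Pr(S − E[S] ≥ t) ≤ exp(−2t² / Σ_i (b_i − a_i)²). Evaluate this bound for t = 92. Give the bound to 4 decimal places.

0.0024

Σ(b_i − a_i)² = 214·3² + 273·1² + 24·5² = 2799.
Exponent = 2·92² / 2799 = 6.04787.
Bound = exp(−6.04787) = 0.00236.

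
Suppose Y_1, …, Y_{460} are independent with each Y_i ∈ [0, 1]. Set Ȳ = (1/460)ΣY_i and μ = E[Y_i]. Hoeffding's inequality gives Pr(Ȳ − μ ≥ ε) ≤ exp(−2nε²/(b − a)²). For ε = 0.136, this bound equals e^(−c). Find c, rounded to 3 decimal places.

17.016

c = 2nε²/(b − a)² = 2·460·0.136² / 1² = 17.0163.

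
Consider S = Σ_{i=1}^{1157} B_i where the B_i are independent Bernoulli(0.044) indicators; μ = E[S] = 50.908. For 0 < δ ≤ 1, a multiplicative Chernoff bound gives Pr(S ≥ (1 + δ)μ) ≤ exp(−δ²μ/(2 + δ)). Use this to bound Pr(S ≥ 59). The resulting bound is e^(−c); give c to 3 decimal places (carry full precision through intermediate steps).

Write 59 = (1 + δ)μ, so δ = 59/50.908 − 1 = 0.1589534…
Then the exponent is δ²μ/(2 + δ) = (59 − μ)² / (μ·(2 + δ)) = 0.595775.

0.596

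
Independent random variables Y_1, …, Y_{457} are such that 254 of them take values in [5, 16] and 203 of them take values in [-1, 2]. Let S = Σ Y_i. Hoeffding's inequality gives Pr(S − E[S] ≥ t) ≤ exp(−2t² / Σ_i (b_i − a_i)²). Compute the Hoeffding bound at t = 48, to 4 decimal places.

Σ(b_i − a_i)² = 254·11² + 203·3² = 32561.
Exponent = 2·48² / 32561 = 0.14152.
Bound = exp(−0.14152) = 0.86804.

0.8680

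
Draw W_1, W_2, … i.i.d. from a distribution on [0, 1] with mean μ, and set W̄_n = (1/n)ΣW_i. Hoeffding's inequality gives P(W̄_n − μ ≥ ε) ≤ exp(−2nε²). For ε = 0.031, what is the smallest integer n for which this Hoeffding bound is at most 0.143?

Require exp(−2nε²) ≤ 0.143, i.e. 2nε² ≥ ln(1/0.143) = 1.944911.
So n ≥ 1.944911 / (2·0.031²) = 1011.920.
The smallest integer n is 1012.

1012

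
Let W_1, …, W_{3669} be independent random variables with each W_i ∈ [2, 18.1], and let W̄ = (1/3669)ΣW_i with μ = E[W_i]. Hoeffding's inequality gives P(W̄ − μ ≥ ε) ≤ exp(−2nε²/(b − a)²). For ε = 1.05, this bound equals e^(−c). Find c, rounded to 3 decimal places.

c = 2nε²/(b − a)² = 2·3669·1.05² / 16.1² = 31.2108.

31.211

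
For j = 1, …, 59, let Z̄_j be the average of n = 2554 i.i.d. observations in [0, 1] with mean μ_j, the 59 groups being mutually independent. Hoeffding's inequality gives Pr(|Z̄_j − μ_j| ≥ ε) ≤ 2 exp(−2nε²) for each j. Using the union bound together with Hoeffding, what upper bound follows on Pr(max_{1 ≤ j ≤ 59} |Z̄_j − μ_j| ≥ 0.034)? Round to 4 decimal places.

0.3217

Per-experiment Hoeffding bound: 2·exp(−2·2554·0.034²) = 2·exp(−5.90485) = 0.0054524.
Union bound over 59 events: 59·0.0054524 = 0.32169.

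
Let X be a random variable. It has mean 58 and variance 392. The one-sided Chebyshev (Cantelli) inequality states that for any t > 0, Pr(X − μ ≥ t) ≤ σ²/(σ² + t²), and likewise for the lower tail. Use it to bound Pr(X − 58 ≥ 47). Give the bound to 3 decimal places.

0.151

Here σ² = 392 and t = 47, so σ² + t² = 2601.
Cantelli's bound: 392/2601 = 0.1507.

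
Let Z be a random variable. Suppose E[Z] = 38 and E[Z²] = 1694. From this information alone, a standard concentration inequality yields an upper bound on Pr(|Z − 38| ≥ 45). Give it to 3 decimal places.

The first two moments determine the variance, so Chebyshev's inequality is the sharpest standard bound available.
Var(Z) = E[Z²] − (E[Z])² = 1694 − 1444 = 250.
Chebyshev's inequality: Pr(|Z − μ| ≥ t) ≤ Var(Z)/t² = 250/2025 = 0.1235.

0.123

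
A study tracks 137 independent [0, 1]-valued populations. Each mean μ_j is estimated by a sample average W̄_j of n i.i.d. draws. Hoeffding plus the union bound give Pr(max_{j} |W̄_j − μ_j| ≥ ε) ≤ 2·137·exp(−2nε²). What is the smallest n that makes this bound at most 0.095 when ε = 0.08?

623

Need 2·137·exp(−2nε²) ≤ 0.095, i.e. exp(−2nε²) ≤ 0.095/274.
So 2nε² ≥ ln(274/0.095) = 7.967006.
Hence n ≥ 7.967006/(2·0.08²) = 622.422.
The smallest integer n is 623.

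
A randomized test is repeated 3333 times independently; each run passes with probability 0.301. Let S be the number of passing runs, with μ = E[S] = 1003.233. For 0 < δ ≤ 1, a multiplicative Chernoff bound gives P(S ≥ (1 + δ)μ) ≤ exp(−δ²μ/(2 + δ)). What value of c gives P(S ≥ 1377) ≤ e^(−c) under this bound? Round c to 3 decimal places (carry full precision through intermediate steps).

Write 1377 = (1 + δ)μ, so δ = 1377/1003.233 − 1 = 0.3725625…
Then the exponent is δ²μ/(2 + δ) = (1377 − μ)² / (μ·(2 + δ)) = 58.692477.

58.692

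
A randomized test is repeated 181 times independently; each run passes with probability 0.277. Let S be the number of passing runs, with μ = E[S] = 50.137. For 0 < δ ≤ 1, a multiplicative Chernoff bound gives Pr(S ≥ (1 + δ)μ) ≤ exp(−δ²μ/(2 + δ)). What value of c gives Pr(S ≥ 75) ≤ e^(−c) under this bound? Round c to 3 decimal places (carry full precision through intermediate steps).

4.940

Write 75 = (1 + δ)μ, so δ = 75/50.137 − 1 = 0.4959012…
Then the exponent is δ²μ/(2 + δ) = (75 − μ)² / (μ·(2 + δ)) = 4.939936.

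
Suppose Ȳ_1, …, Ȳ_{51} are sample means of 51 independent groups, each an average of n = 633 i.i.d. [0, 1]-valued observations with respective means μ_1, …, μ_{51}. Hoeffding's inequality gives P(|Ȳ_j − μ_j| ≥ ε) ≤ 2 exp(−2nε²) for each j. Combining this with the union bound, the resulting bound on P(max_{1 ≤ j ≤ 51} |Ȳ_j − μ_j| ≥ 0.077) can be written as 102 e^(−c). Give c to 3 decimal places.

7.506

Union bound over the 51 events: P(max_{1 ≤ j ≤ 51} |Ȳ_j − μ_j| ≥ 0.077) ≤ 51·2·exp(−2nε²) = 102 exp(−2·633·0.077²).
So c = 2·633·0.077² = 7.5061.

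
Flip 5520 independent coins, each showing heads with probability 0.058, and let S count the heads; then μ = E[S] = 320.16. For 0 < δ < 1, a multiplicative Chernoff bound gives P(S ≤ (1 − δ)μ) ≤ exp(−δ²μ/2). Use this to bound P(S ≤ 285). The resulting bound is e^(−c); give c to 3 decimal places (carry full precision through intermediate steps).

Write 285 = (1 − δ)μ, so δ = 1 − 285/320.16 = 0.1098201…
Then the exponent is δ²μ/2 = (μ − 285)²/(2μ) = 1.930637.

1.931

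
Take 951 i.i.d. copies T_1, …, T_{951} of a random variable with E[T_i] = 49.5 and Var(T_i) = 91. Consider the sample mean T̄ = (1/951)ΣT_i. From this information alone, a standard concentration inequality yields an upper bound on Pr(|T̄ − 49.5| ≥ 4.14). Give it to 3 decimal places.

0.006

With mean and variance of each term known, Chebyshev's inequality bounds the deviation of the sum (or sample mean).
Var(T̄) = Var(T_i)/n = 91/951 = 0.095689.
Chebyshev: Pr(|T̄ − 49.5| ≥ 4.14) ≤ Var(T̄)/(4.14)² = 91/(951·4.14²) = 0.0056.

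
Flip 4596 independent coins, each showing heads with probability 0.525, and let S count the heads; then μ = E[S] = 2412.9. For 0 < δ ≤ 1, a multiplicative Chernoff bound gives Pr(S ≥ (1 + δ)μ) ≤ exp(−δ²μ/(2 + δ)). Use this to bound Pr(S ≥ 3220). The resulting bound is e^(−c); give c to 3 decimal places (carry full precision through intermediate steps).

115.644

Write 3220 = (1 + δ)μ, so δ = 3220/2412.9 − 1 = 0.3344938…
Then the exponent is δ²μ/(2 + δ) = (3220 − μ)² / (μ·(2 + δ)) = 115.643880.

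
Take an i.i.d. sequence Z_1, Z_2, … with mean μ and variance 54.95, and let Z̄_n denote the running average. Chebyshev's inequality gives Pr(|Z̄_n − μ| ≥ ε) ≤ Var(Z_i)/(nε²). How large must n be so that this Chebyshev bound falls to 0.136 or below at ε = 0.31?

Require 54.95/(n·0.31²) ≤ 0.136, i.e. n ≥ 54.95/(0.136·0.31²) = 4204.413.
The smallest integer n is 4205.

4205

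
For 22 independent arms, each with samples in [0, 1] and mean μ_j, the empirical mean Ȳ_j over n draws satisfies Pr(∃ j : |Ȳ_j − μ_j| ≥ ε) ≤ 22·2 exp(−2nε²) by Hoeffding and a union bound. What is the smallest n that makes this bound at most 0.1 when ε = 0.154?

129

Need 2·22·exp(−2nε²) ≤ 0.1, i.e. exp(−2nε²) ≤ 0.1/44.
So 2nε² ≥ ln(44/0.1) = 6.086775.
Hence n ≥ 6.086775/(2·0.154²) = 128.326.
The smallest integer n is 129.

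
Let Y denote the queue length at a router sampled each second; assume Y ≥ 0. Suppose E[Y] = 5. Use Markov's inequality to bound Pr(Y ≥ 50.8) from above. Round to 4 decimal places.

0.0984

Markov's inequality: for a non-negative random variable, Pr(Y ≥ a) ≤ E[Y]/a.
Here E[Y] = 5 and a = 50.8, so the bound is 5/50.8 = 0.0984.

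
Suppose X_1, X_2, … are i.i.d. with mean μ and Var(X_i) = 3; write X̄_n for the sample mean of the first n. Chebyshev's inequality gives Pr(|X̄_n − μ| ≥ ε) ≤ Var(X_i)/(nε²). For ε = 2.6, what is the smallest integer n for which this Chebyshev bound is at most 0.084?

6

Require 3/(n·2.6²) ≤ 0.084, i.e. n ≥ 3/(0.084·2.6²) = 5.283.
The smallest integer n is 6.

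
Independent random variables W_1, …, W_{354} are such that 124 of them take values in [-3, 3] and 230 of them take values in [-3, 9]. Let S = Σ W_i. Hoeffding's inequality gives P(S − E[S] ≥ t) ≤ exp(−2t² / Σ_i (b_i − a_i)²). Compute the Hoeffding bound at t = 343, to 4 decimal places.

0.0019

Σ(b_i − a_i)² = 124·6² + 230·12² = 37584.
Exponent = 2·343² / 37584 = 6.26059.
Bound = exp(−6.26059) = 0.00191.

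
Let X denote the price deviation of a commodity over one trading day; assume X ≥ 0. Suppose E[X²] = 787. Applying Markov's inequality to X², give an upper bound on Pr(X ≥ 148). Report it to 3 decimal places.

Since X ≥ 0, the event {X ≥ 148} is the same as {X² ≥ 21904}.
Markov's inequality applied to X² gives Pr(X² ≥ 21904) ≤ E[X²]/21904 = 787/21904 = 0.0359.

0.036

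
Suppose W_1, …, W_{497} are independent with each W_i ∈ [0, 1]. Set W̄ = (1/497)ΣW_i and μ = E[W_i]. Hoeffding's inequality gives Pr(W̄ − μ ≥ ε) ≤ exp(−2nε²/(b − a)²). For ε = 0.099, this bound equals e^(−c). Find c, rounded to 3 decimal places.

c = 2nε²/(b − a)² = 2·497·0.099² / 1² = 9.7422.

9.742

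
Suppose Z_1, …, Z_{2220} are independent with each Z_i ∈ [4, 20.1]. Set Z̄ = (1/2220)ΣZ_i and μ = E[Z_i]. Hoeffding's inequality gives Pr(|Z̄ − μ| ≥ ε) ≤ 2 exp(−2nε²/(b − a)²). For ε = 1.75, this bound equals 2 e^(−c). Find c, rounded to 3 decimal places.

52.457

c = 2nε²/(b − a)² = 2·2220·1.75² / 16.1² = 52.4575.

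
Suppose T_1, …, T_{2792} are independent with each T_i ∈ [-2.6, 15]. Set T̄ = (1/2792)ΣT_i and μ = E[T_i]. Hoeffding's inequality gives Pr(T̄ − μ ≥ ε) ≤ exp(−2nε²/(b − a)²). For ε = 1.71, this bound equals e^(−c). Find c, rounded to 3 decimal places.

52.712

c = 2nε²/(b − a)² = 2·2792·1.71² / 17.6² = 52.7123.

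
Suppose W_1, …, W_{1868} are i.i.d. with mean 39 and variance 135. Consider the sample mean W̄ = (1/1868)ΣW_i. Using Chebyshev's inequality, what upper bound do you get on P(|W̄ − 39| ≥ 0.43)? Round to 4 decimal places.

0.3909

Var(W̄) = Var(W_i)/n = 135/1868 = 0.07227.
Chebyshev: P(|W̄ − 39| ≥ 0.43) ≤ Var(W̄)/(0.43)² = 135/(1868·0.43²) = 0.3909.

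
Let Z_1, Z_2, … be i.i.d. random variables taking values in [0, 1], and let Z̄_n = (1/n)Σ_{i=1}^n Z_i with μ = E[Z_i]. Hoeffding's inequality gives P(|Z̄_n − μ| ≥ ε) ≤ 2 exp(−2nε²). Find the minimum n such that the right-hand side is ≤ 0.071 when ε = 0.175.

Require 2·exp(−2nε²) ≤ 0.071, i.e. 2nε² ≥ ln(2/0.071) = 3.338223.
So n ≥ 3.338223 / (2·0.175²) = 54.502.
The smallest integer n is 55.

55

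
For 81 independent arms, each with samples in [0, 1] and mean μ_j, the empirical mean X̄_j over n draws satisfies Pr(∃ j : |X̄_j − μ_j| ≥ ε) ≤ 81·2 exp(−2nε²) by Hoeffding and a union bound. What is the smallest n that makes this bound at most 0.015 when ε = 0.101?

Need 2·81·exp(−2nε²) ≤ 0.015, i.e. exp(−2nε²) ≤ 0.015/162.
So 2nε² ≥ ln(162/0.015) = 9.287301.
Hence n ≥ 9.287301/(2·0.101²) = 455.215.
The smallest integer n is 456.

456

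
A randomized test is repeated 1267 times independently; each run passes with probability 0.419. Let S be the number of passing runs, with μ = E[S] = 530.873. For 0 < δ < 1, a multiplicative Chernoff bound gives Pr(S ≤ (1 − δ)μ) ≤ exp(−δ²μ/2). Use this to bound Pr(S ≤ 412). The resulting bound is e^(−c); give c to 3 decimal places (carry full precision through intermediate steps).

13.309

Write 412 = (1 − δ)μ, so δ = 1 − 412/530.873 = 0.2239198…
Then the exponent is δ²μ/2 = (μ − 412)²/(2μ) = 13.309012.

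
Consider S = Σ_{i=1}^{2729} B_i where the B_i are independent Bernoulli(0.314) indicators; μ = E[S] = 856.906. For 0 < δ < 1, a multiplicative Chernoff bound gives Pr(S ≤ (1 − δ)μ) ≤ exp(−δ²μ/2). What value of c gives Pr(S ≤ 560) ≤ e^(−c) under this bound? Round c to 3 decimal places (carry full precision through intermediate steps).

51.437

Write 560 = (1 − δ)μ, so δ = 1 − 560/856.906 = 0.3464861…
Then the exponent is δ²μ/2 = (μ − 560)²/(2μ) = 51.436898.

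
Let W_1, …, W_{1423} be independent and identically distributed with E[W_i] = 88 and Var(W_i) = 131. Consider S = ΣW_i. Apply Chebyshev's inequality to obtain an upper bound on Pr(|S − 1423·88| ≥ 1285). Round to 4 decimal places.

0.1129

Var(S) = n·Var(W_i) = 1423·131 = 186413.
Chebyshev: Pr(|S − 1423·88| ≥ 1285) ≤ Var(S)/1285² = 186413/1651225 = 0.1129.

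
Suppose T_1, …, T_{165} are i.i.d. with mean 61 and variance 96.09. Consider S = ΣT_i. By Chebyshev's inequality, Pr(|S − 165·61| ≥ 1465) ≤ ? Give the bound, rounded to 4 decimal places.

0.0074

Var(S) = n·Var(T_i) = 165·96.09 = 15854.85.
Chebyshev: Pr(|S − 165·61| ≥ 1465) ≤ Var(S)/1465² = 15854.85/2146225 = 0.0074.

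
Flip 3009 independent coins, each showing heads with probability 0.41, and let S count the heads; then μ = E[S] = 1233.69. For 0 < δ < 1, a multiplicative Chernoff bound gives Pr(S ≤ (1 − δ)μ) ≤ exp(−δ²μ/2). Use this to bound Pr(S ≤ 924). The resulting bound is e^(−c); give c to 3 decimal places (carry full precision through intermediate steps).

38.870

Write 924 = (1 − δ)μ, so δ = 1 − 924/1233.69 = 0.2510274…
Then the exponent is δ²μ/2 = (μ − 924)²/(2μ) = 38.870339.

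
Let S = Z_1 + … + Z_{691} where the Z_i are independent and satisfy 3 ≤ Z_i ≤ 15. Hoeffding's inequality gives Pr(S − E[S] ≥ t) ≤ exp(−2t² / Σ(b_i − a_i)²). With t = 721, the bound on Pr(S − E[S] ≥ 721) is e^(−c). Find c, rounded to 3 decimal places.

Σ(b_i − a_i)² = 691·(12)² = 99504.
c = 2t²/99504 = 2·721²/99504 = 10.4486.

10.449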